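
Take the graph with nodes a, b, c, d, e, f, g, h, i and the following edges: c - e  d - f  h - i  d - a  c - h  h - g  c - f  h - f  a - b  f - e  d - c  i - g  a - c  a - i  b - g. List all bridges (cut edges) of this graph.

none

The edges on the cycle d-a-b-g-i-h-c-d are not bridges since each lies on that cycle.
Every edge lies on some cycle, so there are no bridges.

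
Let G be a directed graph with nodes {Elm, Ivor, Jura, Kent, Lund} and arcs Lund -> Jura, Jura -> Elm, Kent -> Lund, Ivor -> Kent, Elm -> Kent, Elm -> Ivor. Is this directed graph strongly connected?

From Kent we can reach every vertex (Elm, Ivor, Jura, Kent, Lund), and every vertex can reach Kent (Elm, Ivor, Jura, Kent, Lund). So the whole graph is one strongly connected component.

Yes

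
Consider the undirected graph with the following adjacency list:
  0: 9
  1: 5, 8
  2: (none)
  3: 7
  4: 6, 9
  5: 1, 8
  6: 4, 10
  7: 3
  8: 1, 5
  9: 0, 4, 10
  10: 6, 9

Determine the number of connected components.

4

2 is isolated — a component by itself.
Starting from 3 we can reach 3, 7. That is one component of size 2.
Starting from 1 we can reach 1, 5, 8. That is one component of size 3.
Starting from 0 we can reach 0, 4, 6, 9, 10. That is one component of size 5.
Total: 4 components.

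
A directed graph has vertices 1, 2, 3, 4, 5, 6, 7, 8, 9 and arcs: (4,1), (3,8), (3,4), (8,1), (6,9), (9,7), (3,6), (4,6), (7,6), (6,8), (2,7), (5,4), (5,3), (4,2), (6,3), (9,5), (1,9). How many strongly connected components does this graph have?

{1, 2, 3, 4, 5, 6, 7, 8, 9} are all mutually reachable — one SCC of size 9.
That gives 1 strongly connected component.

1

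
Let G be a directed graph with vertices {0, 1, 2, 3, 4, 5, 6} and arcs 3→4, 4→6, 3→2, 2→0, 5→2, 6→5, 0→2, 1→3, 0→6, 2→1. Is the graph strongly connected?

Yes

From 6 we can reach every vertex (0, 1, 2, 3, 4, 5, 6), and every vertex can reach 6 (0, 1, 2, 3, 4, 5, 6). So the whole graph is one strongly connected component.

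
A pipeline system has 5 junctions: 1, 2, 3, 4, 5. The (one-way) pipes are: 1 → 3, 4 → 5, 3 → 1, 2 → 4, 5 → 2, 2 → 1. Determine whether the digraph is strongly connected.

There is no directed path from 3 to 2, so the graph is not strongly connected.

No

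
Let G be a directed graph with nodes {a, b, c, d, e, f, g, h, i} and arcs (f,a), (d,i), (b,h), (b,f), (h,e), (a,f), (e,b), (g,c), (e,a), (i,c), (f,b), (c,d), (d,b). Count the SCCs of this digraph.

3

{a, b, e, f, h} are all mutually reachable — one SCC of size 5.
{c, d, i} are all mutually reachable — one SCC of size 3.
{g} is an SCC by itself.
That gives 3 strongly connected components.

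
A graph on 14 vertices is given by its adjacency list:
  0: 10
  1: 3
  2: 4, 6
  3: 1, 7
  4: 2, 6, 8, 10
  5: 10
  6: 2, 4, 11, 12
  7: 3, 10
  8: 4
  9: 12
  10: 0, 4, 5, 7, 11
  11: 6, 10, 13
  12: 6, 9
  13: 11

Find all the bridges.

The edges on the cycle 4-10-11-6-4 are not bridges since each lies on that cycle.
But removing 6-12 disconnects 6 from 12; removing 7-10 disconnects 7 from 10; removing 11-13 disconnects 11 from 13; removing 7-3 disconnects 7 from 3 — these are bridges.
In total 9 edges are bridges.

0-10, 1-3, 10-5, 10-7, 11-13, 12-6, 12-9, 3-7, 4-8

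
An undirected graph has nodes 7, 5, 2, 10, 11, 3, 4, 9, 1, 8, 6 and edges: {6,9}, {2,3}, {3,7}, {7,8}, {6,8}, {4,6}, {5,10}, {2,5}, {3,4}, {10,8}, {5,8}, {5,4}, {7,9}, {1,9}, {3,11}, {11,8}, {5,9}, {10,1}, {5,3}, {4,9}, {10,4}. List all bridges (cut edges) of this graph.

The edges on the cycle 3-7-8-11-3 are not bridges since each lies on that cycle.
Every edge lies on some cycle, so there are no bridges.

none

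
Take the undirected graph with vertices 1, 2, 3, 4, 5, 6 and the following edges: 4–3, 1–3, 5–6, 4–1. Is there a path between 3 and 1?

From 3 we can reach 1, 3, 4, which includes 1.

Yes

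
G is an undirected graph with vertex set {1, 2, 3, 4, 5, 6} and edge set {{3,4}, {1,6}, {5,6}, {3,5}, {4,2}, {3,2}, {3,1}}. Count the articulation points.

Removing 3 increases the component count from 1 to 2, so 3 is a cut vertex.
By contrast removing 5 leaves 1 component; it is not a cut vertex. No other vertex is a cut vertex either.

1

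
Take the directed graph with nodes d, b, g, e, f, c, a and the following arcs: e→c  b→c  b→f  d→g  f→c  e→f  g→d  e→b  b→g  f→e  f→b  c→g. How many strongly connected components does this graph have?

{b, e, f} are all mutually reachable — one SCC of size 3.
{d, g} are all mutually reachable — one SCC of size 2.
{c} is an SCC by itself.
{a} is an SCC by itself.
That gives 4 strongly connected components.

4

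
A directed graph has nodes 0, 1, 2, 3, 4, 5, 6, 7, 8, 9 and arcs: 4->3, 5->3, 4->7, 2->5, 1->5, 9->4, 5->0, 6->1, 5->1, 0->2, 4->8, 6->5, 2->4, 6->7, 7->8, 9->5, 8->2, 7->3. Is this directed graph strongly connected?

No

There is no directed path from 6 to 9, so the graph is not strongly connected.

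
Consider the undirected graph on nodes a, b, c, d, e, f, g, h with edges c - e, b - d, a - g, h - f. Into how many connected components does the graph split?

Starting from a we can reach a, g. That is one component of size 2.
Starting from b we can reach b, d. That is one component of size 2.
Starting from f we can reach f, h. That is one component of size 2.
Starting from c we can reach c, e. That is one component of size 2.
Total: 4 components.

4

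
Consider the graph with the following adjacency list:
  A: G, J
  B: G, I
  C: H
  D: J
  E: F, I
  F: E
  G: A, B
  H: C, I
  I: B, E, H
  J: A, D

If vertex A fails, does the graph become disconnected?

Yes

Deleting A raises the number of components from 1 to 2, so A is a cut vertex.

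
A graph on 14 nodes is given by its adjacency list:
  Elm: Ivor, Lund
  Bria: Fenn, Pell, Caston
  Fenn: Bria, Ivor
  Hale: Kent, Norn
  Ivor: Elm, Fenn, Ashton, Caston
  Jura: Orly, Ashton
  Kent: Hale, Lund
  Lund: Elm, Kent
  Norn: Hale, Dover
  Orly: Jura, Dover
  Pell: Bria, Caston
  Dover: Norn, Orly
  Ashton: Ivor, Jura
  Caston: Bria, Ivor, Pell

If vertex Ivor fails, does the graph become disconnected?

Yes

Deleting Ivor raises the number of components from 1 to 2, so Ivor is a cut vertex.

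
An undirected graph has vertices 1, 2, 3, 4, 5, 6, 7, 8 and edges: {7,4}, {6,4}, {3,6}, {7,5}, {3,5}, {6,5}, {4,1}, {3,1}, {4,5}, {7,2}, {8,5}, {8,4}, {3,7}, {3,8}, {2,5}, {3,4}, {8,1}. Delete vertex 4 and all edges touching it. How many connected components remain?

1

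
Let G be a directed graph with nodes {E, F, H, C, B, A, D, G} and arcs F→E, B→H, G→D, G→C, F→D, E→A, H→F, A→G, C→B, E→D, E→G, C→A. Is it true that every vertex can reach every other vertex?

There is no directed path from D to C, so the graph is not strongly connected.

No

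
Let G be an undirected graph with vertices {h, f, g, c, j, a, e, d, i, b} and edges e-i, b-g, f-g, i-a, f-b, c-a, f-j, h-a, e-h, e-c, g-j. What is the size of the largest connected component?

d is isolated — a component by itself.
Starting from b we can reach b, f, g, j. That is one component of size 4.
Starting from a we can reach a, c, e, h, i. That is one component of size 5.
The largest has 5 vertices.

5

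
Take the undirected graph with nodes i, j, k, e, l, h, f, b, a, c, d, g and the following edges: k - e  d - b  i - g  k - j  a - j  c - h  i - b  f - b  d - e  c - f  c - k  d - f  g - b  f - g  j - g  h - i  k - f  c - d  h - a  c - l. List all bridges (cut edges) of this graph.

The edges on the cycle c-h-a-j-k-c are not bridges since each lies on that cycle.
But removing l - c disconnects l from c — this is a bridge.

c-l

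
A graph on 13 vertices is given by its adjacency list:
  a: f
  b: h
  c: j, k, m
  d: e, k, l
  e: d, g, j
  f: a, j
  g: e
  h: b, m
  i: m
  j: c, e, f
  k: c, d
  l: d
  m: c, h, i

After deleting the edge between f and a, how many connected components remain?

2

Before removal there is 1 component.
f-a is a bridge — removing it separates f's side from a's side.
After removal: 2 components.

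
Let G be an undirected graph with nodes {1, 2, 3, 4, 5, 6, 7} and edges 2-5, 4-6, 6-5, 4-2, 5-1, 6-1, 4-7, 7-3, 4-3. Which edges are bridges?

none

The edges on the cycle 4-7-3-4 are not bridges since each lies on that cycle.
Every edge lies on some cycle, so there are no bridges.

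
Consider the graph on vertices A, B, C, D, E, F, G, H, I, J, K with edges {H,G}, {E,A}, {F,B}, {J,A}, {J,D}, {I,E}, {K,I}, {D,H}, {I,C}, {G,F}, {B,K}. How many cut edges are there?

1

The edges on the cycle J-D-H-G-F-B-K-I-E-A-J are not bridges since each lies on that cycle.
But removing C—I disconnects C from I — this is a bridge.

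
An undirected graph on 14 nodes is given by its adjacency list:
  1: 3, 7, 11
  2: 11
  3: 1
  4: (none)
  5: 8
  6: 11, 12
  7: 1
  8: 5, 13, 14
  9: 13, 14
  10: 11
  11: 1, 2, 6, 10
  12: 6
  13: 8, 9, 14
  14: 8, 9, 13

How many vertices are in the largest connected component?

4 is isolated — a component by itself.
Starting from 5 we can reach 5, 8, 9, 13, 14. That is one component of size 5.
Starting from 1 we can reach 1, 2, 3, 6, 7, 10, 11, 12. That is one component of size 8.
The largest has 8 vertices.

8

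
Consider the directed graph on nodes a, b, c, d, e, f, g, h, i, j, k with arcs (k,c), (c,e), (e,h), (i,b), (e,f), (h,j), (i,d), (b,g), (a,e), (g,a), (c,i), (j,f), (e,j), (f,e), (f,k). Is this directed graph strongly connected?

No

There is no directed path from d to a, so the graph is not strongly connected.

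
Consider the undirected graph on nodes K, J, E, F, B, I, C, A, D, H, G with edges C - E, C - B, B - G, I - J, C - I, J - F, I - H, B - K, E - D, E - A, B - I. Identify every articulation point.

B, C, E, I, J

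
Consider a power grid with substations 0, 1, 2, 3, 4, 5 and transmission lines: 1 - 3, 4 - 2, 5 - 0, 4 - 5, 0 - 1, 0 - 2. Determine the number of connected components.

1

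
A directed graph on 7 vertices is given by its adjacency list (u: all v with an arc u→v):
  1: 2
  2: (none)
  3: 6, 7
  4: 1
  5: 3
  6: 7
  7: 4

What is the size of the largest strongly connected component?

1

{1} is an SCC by itself.
{6} is an SCC by itself.
{5} is an SCC by itself.
{3} is an SCC by itself.
{2} is an SCC by itself.
(and 2 more singleton SCCs)
The largest has 1 vertex.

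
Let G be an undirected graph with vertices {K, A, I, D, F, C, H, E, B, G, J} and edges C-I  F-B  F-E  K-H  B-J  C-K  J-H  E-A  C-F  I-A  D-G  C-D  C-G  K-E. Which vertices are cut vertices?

Removing C increases the component count from 1 to 2, so C is a cut vertex.
By contrast removing A leaves 1 component; it is not a cut vertex. No other vertex is a cut vertex either.

C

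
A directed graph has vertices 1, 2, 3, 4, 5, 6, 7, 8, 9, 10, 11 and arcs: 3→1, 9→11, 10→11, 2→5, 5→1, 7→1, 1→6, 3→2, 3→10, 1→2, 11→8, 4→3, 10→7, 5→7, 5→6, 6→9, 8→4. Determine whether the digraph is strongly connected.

Yes

From 1 we can reach every vertex (1, 2, 3, 4, 5, 6, 7, 8, 9, 10, 11), and every vertex can reach 1 (1, 2, 3, 4, 5, 6, 7, 8, 9, 10, 11). So the whole graph is one strongly connected component.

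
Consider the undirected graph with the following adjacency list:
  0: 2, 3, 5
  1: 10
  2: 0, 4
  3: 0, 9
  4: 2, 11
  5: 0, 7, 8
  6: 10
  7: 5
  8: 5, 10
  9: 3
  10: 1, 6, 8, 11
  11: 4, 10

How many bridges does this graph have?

The edges on the cycle 0-5-8-10-11-4-2-0 are not bridges since each lies on that cycle.
But removing 5-7 disconnects 5 from 7; removing 6-10 disconnects 6 from 10; removing 0-3 disconnects 0 from 3; removing 1-10 disconnects 1 from 10 — these are bridges.
In total 5 edges are bridges.

5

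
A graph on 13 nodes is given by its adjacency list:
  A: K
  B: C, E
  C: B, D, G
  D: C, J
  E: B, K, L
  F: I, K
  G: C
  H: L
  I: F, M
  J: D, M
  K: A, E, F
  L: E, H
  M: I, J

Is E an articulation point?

Deleting E raises the number of components from 1 to 2, so E is a cut vertex.

Yes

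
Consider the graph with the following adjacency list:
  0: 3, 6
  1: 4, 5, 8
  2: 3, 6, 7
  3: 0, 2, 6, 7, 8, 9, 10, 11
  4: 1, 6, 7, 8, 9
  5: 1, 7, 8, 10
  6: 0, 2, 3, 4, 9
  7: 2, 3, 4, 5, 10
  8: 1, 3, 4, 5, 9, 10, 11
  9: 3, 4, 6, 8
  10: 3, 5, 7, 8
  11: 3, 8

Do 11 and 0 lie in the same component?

Yes

From 11 we can reach 0, 1, 2, 3, 4, 5, 6, 7, 8, 9, 10, 11, which includes 0.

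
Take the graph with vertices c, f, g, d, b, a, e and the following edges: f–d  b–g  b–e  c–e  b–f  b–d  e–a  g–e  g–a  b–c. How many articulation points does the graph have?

1

Removing b increases the component count from 1 to 2, so b is a cut vertex.
By contrast removing f leaves 1 component; it is not a cut vertex. No other vertex is a cut vertex either.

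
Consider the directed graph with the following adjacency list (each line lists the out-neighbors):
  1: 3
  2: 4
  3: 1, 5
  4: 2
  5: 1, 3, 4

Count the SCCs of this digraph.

{1, 3, 5} are all mutually reachable — one SCC of size 3.
{2, 4} are all mutually reachable — one SCC of size 2.
That gives 2 strongly connected components.

2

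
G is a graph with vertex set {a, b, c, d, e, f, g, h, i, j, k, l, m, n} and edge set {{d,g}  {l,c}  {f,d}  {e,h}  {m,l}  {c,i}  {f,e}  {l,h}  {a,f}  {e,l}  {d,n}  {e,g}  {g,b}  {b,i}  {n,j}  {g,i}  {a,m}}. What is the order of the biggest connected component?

k is isolated — a component by itself.
Starting from a we can reach a, b, c, d, e, f, g, h, i, j, l, m, n. That is one component of size 13.
The largest has 13 vertices.

13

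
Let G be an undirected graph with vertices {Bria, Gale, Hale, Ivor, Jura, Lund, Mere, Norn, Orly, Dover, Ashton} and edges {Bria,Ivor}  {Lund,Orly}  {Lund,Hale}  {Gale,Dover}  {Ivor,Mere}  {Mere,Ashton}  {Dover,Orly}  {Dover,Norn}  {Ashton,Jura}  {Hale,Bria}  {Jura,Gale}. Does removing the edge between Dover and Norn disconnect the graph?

Yes

Removing Dover—Norn leaves no path between Dover and Norn: the component count goes from 1 to 2. So it is a bridge.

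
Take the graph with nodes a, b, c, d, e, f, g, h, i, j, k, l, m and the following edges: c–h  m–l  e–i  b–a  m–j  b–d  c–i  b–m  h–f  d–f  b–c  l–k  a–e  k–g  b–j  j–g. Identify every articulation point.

b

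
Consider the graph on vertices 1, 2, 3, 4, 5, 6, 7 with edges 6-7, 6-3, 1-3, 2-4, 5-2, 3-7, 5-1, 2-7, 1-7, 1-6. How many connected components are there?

1

Starting from 1 we can reach 1, 2, 3, 4, 5, 6, 7. That is one component of size 7.
Total: 1 component.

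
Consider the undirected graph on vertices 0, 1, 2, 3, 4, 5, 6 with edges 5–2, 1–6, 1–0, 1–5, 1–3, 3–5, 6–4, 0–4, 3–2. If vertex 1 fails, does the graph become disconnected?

Yes

Deleting 1 raises the number of components from 1 to 2, so 1 is a cut vertex.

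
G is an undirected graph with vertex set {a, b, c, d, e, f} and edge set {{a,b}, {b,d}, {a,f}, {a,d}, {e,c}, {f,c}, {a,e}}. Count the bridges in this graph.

The edges on the cycle a-b-d-a are not bridges since each lies on that cycle.
Every edge lies on some cycle, so there are no bridges.

0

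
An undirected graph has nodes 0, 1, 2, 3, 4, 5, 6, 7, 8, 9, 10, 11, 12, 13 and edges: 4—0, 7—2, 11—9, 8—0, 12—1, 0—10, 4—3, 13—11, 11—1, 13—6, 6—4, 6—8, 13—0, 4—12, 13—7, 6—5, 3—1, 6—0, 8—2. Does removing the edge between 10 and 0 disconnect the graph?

Yes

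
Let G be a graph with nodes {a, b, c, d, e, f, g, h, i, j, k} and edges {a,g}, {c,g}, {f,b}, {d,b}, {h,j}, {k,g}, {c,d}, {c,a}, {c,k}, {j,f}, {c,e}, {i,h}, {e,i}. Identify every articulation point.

c

Removing c increases the component count from 1 to 2, so c is a cut vertex.
By contrast removing i leaves 1 component; it is not a cut vertex. No other vertex is a cut vertex either.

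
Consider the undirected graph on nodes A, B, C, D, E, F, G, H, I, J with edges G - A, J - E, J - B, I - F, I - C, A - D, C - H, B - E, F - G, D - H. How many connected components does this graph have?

Starting from B we can reach B, E, J. That is one component of size 3.
Starting from A we can reach A, C, D, F, G, H, I. That is one component of size 7.
Total: 2 components.

2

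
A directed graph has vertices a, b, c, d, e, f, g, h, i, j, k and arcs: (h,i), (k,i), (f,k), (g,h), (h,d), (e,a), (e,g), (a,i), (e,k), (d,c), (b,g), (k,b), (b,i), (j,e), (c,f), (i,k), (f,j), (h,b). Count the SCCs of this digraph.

1

{a, b, c, d, e, f, g, h, i, j, k} are all mutually reachable — one SCC of size 11.
That gives 1 strongly connected component.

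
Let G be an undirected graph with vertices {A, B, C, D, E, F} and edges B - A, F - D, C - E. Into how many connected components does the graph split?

3

Starting from D we can reach D, F. That is one component of size 2.
Starting from A we can reach A, B. That is one component of size 2.
Starting from C we can reach C, E. That is one component of size 2.
Total: 3 components.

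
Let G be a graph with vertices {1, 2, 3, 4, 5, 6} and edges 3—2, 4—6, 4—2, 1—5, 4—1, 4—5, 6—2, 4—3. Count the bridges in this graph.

0

The edges on the cycle 4-1-5-4 are not bridges since each lies on that cycle.
Every edge lies on some cycle, so there are no bridges.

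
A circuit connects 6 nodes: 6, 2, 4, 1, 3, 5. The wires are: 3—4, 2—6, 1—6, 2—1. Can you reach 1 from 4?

The component containing 4 is {3, 4}, and 1 is not in it.

No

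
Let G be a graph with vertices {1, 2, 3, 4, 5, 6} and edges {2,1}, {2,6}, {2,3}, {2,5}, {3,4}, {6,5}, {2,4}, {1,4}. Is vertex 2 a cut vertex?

Deleting 2 raises the number of components from 1 to 2, so 2 is a cut vertex.

Yes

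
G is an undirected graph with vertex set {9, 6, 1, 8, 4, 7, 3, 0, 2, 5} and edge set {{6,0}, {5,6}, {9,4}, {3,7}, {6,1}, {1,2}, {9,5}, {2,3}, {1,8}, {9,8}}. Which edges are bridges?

The edges on the cycle 9-5-6-1-8-9 are not bridges since each lies on that cycle.
But removing 9—4 disconnects 9 from 4; removing 7—3 disconnects 7 from 3; removing 1—2 disconnects 1 from 2; removing 0—6 disconnects 0 from 6 — these are bridges.
In total 5 edges are bridges.

0-6, 1-2, 2-3, 3-7, 4-9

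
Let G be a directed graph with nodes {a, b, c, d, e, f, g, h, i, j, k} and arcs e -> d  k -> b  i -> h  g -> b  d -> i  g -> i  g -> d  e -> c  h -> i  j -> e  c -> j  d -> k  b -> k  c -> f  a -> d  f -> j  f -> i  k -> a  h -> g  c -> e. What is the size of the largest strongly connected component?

7

{a, b, d, g, h, i, k} are all mutually reachable — one SCC of size 7.
{c, e, f, j} are all mutually reachable — one SCC of size 4.
The largest has 7 vertices.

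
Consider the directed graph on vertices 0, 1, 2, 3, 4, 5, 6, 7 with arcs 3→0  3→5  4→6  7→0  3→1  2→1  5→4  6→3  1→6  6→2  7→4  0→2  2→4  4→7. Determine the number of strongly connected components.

{0, 1, 2, 3, 4, 5, 6, 7} are all mutually reachable — one SCC of size 8.
That gives 1 strongly connected component.

1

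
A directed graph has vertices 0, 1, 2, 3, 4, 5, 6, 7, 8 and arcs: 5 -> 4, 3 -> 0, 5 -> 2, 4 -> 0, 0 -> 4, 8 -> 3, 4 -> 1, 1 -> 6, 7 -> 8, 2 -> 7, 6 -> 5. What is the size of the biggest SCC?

9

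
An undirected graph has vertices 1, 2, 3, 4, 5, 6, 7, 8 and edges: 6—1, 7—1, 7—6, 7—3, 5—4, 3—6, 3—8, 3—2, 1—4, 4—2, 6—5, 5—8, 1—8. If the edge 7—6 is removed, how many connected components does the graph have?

1

7 and 6 are still connected via 7-3-6, so the component count stays at 1.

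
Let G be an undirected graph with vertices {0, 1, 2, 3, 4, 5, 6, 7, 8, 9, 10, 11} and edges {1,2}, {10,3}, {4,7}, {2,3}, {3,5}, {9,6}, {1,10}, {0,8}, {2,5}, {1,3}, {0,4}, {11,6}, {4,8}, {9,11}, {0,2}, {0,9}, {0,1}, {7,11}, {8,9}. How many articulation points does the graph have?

Removing 0 increases the component count from 1 to 2, so 0 is a cut vertex.
By contrast removing 5 leaves 1 component; it is not a cut vertex. No other vertex is a cut vertex either.

1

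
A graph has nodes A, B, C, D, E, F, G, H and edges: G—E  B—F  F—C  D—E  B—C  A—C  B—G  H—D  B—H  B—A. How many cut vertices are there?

Removing B increases the component count from 1 to 2, so B is a cut vertex.
By contrast removing E leaves 1 component; it is not a cut vertex. No other vertex is a cut vertex either.

1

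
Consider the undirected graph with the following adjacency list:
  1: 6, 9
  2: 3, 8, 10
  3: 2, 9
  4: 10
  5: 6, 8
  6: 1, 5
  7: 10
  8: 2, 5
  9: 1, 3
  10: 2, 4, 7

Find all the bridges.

10-2, 10-4, 10-7

The edges on the cycle 3-9-1-6-5-8-2-3 are not bridges since each lies on that cycle.
But removing 2-10 disconnects 2 from 10; removing 4-10 disconnects 4 from 10; removing 7-10 disconnects 7 from 10 — these are bridges.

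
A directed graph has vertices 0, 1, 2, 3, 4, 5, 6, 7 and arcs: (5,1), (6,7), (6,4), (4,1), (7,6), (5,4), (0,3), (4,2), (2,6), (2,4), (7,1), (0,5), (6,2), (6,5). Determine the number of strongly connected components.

4

{2, 4, 5, 6, 7} are all mutually reachable — one SCC of size 5.
{3} is an SCC by itself.
{0} is an SCC by itself.
{1} is an SCC by itself.
That gives 4 strongly connected components.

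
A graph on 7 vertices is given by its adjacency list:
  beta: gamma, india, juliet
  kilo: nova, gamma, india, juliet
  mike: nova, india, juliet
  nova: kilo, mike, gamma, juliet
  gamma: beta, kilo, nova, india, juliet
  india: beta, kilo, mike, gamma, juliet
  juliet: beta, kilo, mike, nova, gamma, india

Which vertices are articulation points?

none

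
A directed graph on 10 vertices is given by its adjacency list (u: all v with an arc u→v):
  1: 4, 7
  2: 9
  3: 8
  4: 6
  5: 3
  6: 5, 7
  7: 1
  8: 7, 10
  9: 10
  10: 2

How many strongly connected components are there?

2

{1, 3, 4, 5, 6, 7, 8} are all mutually reachable — one SCC of size 7.
{2, 9, 10} are all mutually reachable — one SCC of size 3.
That gives 2 strongly connected components.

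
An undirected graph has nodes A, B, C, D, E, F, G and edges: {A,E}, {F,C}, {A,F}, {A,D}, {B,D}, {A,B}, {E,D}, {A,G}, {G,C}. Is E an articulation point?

No

Deleting E leaves 1 component (was 1) (its neighbors A, D remain connected to each other), so E is not a cut vertex.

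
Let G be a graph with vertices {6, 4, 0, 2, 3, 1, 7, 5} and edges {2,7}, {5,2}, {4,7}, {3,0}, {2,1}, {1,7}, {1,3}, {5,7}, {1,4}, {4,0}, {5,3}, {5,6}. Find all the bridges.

The edges on the cycle 1-4-7-1 are not bridges since each lies on that cycle.
But removing 5—6 disconnects 5 from 6 — this is a bridge.

5-6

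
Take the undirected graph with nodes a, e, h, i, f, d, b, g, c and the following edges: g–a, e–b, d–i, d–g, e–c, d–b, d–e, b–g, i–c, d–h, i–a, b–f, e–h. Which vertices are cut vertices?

b

Removing b increases the component count from 1 to 2, so b is a cut vertex.
By contrast removing a leaves 1 component; it is not a cut vertex. No other vertex is a cut vertex either.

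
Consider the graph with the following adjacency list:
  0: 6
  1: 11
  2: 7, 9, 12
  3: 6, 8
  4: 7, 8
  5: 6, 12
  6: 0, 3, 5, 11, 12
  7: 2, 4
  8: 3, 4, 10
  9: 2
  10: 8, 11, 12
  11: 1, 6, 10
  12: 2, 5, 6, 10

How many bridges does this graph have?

3

The edges on the cycle 3-6-12-2-7-4-8-3 are not bridges since each lies on that cycle.
But removing 2-9 disconnects 2 from 9; removing 11-1 disconnects 11 from 1; removing 0-6 disconnects 0 from 6 — these are bridges.
That makes 3 bridges.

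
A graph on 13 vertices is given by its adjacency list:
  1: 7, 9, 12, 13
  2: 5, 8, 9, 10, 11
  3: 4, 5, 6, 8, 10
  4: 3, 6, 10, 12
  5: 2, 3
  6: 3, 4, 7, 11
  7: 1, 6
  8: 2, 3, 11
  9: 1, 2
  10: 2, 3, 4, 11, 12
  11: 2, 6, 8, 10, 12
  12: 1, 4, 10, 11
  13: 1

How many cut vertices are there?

Removing 1 increases the component count from 1 to 2, so 1 is a cut vertex.
By contrast removing 10 leaves 1 component; it is not a cut vertex. No other vertex is a cut vertex either.

1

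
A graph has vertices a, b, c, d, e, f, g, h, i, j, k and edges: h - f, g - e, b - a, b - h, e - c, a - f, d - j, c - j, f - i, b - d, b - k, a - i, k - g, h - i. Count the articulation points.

1

Removing b increases the component count from 1 to 2, so b is a cut vertex.
By contrast removing j leaves 1 component; it is not a cut vertex. No other vertex is a cut vertex either.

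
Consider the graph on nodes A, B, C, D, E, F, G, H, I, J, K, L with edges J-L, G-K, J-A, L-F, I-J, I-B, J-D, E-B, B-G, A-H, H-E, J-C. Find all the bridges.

B-G, C-J, D-J, F-L, G-K, J-L

The edges on the cycle I-J-A-H-E-B-I are not bridges since each lies on that cycle.
But removing J-C disconnects J from C; removing J-D disconnects J from D; removing G-K disconnects G from K; removing L-F disconnects L from F — these are bridges.
In total 6 edges are bridges.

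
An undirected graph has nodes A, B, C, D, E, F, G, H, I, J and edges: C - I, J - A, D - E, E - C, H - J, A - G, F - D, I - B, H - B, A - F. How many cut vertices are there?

1

Removing A increases the component count from 1 to 2, so A is a cut vertex.
By contrast removing I leaves 1 component; it is not a cut vertex. No other vertex is a cut vertex either.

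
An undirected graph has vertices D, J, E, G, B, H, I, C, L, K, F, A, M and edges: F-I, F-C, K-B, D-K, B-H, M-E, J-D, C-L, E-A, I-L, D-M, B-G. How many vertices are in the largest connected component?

9

Starting from C we can reach C, F, I, L. That is one component of size 4.
Starting from A we can reach A, B, D, E, G, H, J, K, M. That is one component of size 9.
The largest has 9 vertices.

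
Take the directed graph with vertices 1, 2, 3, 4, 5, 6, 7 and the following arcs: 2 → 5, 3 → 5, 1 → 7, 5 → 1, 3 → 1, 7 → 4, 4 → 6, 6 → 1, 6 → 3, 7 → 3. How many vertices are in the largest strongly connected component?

{1, 3, 4, 5, 6, 7} are all mutually reachable — one SCC of size 6.
{2} is an SCC by itself.
The largest has 6 vertices.

6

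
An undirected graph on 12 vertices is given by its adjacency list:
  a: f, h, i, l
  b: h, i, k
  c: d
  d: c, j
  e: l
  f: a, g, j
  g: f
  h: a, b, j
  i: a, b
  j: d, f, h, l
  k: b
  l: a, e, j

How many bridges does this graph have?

The edges on the cycle h-a-l-j-h are not bridges since each lies on that cycle.
But removing j-d disconnects j from d; removing c-d disconnects c from d; removing f-g disconnects f from g; removing l-e disconnects l from e — these are bridges.
In total 5 edges are bridges.

5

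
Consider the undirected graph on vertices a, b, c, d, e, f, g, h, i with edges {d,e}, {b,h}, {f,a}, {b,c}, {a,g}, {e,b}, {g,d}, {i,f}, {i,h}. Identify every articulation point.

b

Removing b increases the component count from 1 to 2, so b is a cut vertex.
By contrast removing f leaves 1 component; it is not a cut vertex. No other vertex is a cut vertex either.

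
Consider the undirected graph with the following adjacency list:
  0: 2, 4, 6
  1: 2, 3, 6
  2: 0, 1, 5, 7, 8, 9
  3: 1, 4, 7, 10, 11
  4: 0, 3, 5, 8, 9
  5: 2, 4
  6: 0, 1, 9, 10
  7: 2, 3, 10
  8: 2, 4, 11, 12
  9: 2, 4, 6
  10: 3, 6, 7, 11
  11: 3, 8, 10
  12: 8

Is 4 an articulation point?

Deleting 4 leaves 1 component (was 1) (its neighbors 0, 3, 5, 8, 9 remain connected to each other), so 4 is not a cut vertex.

No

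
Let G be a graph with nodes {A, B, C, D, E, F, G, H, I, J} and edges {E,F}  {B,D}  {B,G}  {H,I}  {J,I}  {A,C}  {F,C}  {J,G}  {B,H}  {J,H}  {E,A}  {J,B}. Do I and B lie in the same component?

From I we can reach B, D, G, H, I, J, which includes B.

Yes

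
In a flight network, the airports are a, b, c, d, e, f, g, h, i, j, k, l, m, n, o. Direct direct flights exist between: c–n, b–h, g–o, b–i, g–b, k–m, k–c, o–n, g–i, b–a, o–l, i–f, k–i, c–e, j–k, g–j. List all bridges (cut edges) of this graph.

a-b, b-h, c-e, f-i, k-m, l-o

The edges on the cycle g-j-k-c-n-o-g are not bridges since each lies on that cycle.
But removing k–m disconnects k from m; removing e–c disconnects e from c; removing l–o disconnects l from o; removing i–f disconnects i from f — these are bridges.
In total 6 edges are bridges.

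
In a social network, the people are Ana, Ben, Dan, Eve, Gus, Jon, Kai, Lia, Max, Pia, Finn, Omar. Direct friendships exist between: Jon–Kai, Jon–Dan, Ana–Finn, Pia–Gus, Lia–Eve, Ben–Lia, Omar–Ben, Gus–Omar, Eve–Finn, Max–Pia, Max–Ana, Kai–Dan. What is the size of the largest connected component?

9

Starting from Dan we can reach Dan, Jon, Kai. That is one component of size 3.
Starting from Ana we can reach Ana, Ben, Eve, Gus, Lia, Max, Pia, Finn, Omar. That is one component of size 9.
The largest has 9 vertices.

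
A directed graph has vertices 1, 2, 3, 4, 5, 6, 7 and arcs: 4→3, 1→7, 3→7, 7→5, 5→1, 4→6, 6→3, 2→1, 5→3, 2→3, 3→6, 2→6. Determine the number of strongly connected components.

3

{1, 3, 5, 6, 7} are all mutually reachable — one SCC of size 5.
{2} is an SCC by itself.
{4} is an SCC by itself.
That gives 3 strongly connected components.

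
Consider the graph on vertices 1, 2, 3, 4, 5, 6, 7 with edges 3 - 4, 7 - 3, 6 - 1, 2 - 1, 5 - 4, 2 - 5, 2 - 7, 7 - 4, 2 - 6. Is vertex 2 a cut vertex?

Yes

Deleting 2 raises the number of components from 1 to 2, so 2 is a cut vertex.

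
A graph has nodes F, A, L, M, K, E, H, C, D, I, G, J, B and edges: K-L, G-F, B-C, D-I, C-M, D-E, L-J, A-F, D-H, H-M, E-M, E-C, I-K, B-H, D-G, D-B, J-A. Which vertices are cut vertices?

D

Removing D increases the component count from 1 to 2, so D is a cut vertex.
By contrast removing H leaves 1 component; it is not a cut vertex. No other vertex is a cut vertex either.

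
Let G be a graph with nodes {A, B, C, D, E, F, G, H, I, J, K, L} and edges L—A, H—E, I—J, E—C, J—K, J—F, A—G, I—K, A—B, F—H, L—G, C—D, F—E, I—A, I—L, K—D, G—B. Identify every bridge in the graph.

The edges on the cycle I-L-G-B-A-I are not bridges since each lies on that cycle.
Every edge lies on some cycle, so there are no bridges.

none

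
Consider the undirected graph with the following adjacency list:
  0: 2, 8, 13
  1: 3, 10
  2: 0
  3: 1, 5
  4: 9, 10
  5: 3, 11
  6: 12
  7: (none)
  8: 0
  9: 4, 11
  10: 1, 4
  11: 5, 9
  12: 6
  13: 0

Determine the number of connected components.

4

7 is isolated — a component by itself.
Starting from 6 we can reach 6, 12. That is one component of size 2.
Starting from 0 we can reach 0, 2, 8, 13. That is one component of size 4.
Starting from 1 we can reach 1, 3, 4, 5, 9, 10, 11. That is one component of size 7.
Total: 4 components.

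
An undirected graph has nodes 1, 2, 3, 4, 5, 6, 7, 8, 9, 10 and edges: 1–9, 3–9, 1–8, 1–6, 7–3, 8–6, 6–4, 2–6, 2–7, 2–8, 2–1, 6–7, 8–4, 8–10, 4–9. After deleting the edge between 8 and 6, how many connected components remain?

2

8 and 6 are still connected via 8-2-6, so the component count stays at 2.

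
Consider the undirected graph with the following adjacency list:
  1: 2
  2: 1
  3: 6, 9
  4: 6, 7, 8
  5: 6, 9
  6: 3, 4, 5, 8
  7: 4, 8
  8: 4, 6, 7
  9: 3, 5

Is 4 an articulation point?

Deleting 4 leaves 2 components (was 2), so 4 is not a cut vertex.

No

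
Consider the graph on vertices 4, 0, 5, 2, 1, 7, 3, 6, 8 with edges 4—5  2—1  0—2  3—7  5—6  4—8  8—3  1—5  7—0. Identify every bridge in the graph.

5-6

The edges on the cycle 4-8-3-7-0-2-1-5-4 are not bridges since each lies on that cycle.
But removing 6—5 disconnects 6 from 5 — this is a bridge.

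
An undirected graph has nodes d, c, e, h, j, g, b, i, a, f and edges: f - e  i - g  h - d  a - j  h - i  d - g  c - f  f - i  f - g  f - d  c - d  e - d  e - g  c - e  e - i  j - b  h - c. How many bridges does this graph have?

The edges on the cycle c-f-i-e-c are not bridges since each lies on that cycle.
But removing j - b disconnects j from b; removing j - a disconnects j from a — these are bridges.
That makes 2 bridges.

2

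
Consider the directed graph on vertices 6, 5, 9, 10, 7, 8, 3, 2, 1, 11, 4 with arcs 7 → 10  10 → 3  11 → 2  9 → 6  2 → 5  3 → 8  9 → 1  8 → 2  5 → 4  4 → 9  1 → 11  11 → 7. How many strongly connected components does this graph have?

{1, 2, 3, 4, 5, 7, 8, 9, 10, 11} are all mutually reachable — one SCC of size 10.
{6} is an SCC by itself.
That gives 2 strongly connected components.

2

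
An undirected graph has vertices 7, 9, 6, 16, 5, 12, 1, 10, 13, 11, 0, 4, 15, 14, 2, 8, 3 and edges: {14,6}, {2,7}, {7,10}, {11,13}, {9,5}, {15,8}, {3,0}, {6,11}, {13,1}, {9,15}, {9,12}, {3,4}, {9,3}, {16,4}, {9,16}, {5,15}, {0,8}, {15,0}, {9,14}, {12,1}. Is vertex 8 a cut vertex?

No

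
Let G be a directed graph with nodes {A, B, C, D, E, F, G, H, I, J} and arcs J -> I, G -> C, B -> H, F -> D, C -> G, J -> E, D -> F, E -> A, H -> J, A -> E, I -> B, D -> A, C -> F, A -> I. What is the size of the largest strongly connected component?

6

{A, B, E, H, I, J} are all mutually reachable — one SCC of size 6.
{D, F} are all mutually reachable — one SCC of size 2.
{C, G} are all mutually reachable — one SCC of size 2.
The largest has 6 vertices.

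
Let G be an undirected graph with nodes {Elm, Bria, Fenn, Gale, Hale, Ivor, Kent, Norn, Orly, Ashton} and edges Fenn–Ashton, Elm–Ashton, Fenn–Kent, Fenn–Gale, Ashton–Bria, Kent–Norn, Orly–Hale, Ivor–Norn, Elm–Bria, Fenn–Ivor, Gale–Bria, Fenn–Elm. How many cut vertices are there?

1

Removing Fenn increases the component count from 2 to 3, so Fenn is a cut vertex.
By contrast removing Orly leaves 2 components; it is not a cut vertex. No other vertex is a cut vertex either.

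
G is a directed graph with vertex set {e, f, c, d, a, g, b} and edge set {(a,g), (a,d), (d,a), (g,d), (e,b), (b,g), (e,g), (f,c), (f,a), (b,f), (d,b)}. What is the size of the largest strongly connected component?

{a, b, d, f, g} are all mutually reachable — one SCC of size 5.
{e} is an SCC by itself.
{c} is an SCC by itself.
The largest has 5 vertices.

5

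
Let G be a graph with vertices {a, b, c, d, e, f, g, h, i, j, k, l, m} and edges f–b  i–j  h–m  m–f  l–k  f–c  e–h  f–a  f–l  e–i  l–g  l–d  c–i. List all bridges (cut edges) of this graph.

a-f, b-f, d-l, f-l, g-l, i-j, k-l

The edges on the cycle e-h-m-f-c-i-e are not bridges since each lies on that cycle.
But removing g–l disconnects g from l; removing f–a disconnects f from a; removing f–l disconnects f from l; removing b–f disconnects b from f — these are bridges.
In total 7 edges are bridges.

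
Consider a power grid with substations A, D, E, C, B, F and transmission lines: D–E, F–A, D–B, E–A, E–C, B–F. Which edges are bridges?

The edges on the cycle D-B-F-A-E-D are not bridges since each lies on that cycle.
But removing C–E disconnects C from E — this is a bridge.

C-E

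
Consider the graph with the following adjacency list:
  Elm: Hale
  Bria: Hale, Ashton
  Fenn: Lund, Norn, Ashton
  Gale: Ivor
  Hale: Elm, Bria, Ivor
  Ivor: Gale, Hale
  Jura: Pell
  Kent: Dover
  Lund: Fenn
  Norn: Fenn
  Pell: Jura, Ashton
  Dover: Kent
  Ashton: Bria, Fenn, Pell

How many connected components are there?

2

Starting from Kent we can reach Kent, Dover. That is one component of size 2.
Starting from Elm we can reach Elm, Bria, Fenn, Gale, Hale, Ivor, Jura, Lund, Norn, Pell, Ashton. That is one component of size 11.
Total: 2 components.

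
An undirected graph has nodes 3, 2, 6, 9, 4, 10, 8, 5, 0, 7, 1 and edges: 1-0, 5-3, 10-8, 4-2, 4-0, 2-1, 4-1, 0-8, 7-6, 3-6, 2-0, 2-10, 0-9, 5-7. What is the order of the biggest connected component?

Starting from 3 we can reach 3, 5, 6, 7. That is one component of size 4.
Starting from 0 we can reach 0, 1, 2, 4, 8, 9, 10. That is one component of size 7.
The largest has 7 vertices.

7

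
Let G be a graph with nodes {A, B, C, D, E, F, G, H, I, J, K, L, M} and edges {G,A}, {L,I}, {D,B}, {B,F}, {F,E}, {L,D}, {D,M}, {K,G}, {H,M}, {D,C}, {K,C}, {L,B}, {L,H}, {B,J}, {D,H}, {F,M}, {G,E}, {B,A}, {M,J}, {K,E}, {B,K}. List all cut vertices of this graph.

L

Removing L increases the component count from 1 to 2, so L is a cut vertex.
By contrast removing D leaves 1 component; it is not a cut vertex. No other vertex is a cut vertex either.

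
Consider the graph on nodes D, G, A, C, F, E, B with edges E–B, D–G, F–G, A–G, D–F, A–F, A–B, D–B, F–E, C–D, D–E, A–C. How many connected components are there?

Starting from A we can reach A, B, C, D, E, F, G. That is one component of size 7.
Total: 1 component.

1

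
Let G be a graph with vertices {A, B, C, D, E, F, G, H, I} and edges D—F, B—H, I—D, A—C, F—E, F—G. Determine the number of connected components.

3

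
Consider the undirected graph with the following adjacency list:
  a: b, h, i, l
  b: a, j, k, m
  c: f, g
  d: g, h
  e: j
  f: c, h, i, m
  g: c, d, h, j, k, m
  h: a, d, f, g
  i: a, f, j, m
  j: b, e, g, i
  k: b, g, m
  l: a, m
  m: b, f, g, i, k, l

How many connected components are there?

1

Starting from a we can reach a, b, c, d, e, f, g, h, i, j, k, l, m. That is one component of size 13.
Total: 1 component.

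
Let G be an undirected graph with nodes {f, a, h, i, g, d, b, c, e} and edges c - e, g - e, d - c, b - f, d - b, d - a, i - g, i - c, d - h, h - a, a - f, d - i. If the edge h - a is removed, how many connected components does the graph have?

h and a are still connected via h-d-a, so the component count stays at 1.

1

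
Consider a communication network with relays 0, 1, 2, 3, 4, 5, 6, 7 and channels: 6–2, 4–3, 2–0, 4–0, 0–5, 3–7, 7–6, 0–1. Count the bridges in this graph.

2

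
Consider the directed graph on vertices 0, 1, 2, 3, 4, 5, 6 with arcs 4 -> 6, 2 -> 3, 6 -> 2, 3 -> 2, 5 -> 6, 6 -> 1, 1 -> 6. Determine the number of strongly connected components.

{2, 3} are all mutually reachable — one SCC of size 2.
{1, 6} are all mutually reachable — one SCC of size 2.
{4} is an SCC by itself.
{0} is an SCC by itself.
{5} is an SCC by itself.
That gives 5 strongly connected components.

5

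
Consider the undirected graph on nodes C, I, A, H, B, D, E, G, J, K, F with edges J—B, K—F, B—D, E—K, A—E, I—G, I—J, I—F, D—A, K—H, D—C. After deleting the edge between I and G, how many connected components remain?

2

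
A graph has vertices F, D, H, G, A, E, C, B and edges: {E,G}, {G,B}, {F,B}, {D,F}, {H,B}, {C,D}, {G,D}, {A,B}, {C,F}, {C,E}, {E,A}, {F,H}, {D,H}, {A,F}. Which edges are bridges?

The edges on the cycle G-D-H-B-G are not bridges since each lies on that cycle.
Every edge lies on some cycle, so there are no bridges.

none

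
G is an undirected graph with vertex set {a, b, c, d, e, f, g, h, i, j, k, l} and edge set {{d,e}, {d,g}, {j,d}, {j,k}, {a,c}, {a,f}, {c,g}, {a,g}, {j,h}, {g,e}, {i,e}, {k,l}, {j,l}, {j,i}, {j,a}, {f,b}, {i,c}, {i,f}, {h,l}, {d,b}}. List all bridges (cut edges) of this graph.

none

The edges on the cycle a-c-g-a are not bridges since each lies on that cycle.
Every edge lies on some cycle, so there are no bridges.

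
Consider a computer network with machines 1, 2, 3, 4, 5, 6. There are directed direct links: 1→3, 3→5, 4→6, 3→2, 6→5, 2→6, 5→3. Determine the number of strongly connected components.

3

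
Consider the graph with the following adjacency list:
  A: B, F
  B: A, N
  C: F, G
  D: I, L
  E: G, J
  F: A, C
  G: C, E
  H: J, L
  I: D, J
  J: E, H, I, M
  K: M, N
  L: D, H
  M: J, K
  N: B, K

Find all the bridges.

none

The edges on the cycle J-H-L-D-I-J are not bridges since each lies on that cycle.
Every edge lies on some cycle, so there are no bridges.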